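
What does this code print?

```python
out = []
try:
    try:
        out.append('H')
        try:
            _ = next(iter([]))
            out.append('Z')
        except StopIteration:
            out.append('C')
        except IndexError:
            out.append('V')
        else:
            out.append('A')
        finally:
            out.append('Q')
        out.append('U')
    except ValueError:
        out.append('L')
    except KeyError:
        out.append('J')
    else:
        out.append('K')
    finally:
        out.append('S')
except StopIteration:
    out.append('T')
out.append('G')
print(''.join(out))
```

Execution trace: 'H' (try body) → 'C' (inner except StopIteration) → 'Q' (inner finally) → 'U' (try body, no exception) → 'K' (else) → 'S' (finally) → 'G' (after the try/except). Output: HCQUKSG

Answer: HCQUKSG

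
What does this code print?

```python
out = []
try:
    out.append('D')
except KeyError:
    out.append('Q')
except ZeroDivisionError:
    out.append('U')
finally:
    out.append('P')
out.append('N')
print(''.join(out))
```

Execution trace: 'D' (try body, no exception) → 'P' (finally) → 'N' (after the try/except). Output: DPN

Answer: DPN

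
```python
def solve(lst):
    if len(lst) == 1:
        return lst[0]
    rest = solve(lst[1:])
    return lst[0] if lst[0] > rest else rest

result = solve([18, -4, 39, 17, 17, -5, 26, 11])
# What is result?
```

Recursive max over [18, -4, 39, 17, 17, -5, 26, 11] = 39

Answer: 39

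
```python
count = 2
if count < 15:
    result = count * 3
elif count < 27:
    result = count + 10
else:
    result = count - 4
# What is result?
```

Trace:
`count = 2` → count = 2
`if count < 15: ...` → count < 15 is True → result = 6
So result = 6

Answer: 6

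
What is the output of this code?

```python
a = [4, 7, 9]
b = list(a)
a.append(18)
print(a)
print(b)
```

Key concept: list() constructor creates copy.
Step by step:
`a = [4, 7, 9]` → a = [4, 7, 9]
`b = list(a)` → b = [4, 7, 9]
`a.append(18)` → a = [4, 7, 9, 18]
`print(a)` → prints [4, 7, 9, 18]
`print(b)` → prints [4, 7, 9]

Answer:
[4, 7, 9, 18]
[4, 7, 9]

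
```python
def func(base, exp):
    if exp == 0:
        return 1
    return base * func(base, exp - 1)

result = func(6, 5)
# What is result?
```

func(6, 5) = 6 * 6 * 6 * 6 * 6 = 7776

Answer: 7776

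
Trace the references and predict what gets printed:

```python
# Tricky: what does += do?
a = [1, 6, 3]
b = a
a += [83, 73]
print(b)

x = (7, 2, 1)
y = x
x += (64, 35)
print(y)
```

Key concept: += behavior differs for mutable vs immutable.
Step by step:
`a = [1, 6, 3]` → a = [1, 6, 3]
`b = a` → b = [1, 6, 3] (same object as a)
`a += [83, 73]` → a = [1, 6, 3, 83, 73] (same object as b); b = [1, 6, 3, 83, 73] (same object as a)
`print(b)` → prints [1, 6, 3, 83, 73]
`x = (7, 2, 1)` → x = (7, 2, 1)
`y = x` → y = (7, 2, 1)
`x += (64, 35)` → x = (7, 2, 1, 64, 35)
`print(y)` → prints (7, 2, 1)

Answer:
[1, 6, 3, 83, 73]
(7, 2, 1)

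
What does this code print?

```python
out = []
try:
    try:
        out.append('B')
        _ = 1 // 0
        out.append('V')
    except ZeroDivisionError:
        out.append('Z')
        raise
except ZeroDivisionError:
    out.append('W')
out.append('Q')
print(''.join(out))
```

Execution trace: 'B' (inner try body) → 'Z' (inner except ZeroDivisionError) → 'W' (outer except ZeroDivisionError) → 'Q' (after the try/except). Output: BZWQ

Answer: BZWQ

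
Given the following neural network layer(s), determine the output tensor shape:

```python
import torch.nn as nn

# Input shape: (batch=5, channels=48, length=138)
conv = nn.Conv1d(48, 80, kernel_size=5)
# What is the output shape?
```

Input: (5, 48, 138) -> Output: (5, 80, 134)

Answer: (5, 80, 134)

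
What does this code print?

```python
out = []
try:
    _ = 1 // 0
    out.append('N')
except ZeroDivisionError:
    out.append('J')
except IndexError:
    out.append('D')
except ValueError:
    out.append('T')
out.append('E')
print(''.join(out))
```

Execution trace: 'J' (except ZeroDivisionError) → 'E' (after the try/except). Output: JE

Answer: JE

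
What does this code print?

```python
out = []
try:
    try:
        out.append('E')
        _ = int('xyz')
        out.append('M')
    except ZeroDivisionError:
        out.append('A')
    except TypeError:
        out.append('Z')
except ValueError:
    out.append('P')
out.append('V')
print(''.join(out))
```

Execution trace: 'E' (inner try body) → 'P' (outer except ValueError) → 'V' (after the try/except). Output: EPV

Answer: EPV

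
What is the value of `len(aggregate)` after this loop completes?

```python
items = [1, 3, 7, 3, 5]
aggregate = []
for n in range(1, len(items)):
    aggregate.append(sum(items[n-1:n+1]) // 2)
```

Number of 2-element averages
`aggregate` takes the values: [] → [2] → [2, 5] → [2, 5, 5] → [2, 5, 5, 4]
So `len(aggregate)` = 4

Answer: 4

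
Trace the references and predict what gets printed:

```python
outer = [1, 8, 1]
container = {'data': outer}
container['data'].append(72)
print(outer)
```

Key concept: dict holds reference to list.
Step by step:
`outer = [1, 8, 1]` → outer = [1, 8, 1]
`container = {'data': outer}` → container = {'data': [1, 8, 1]}
`container['data'].append(72)` → outer = [1, 8, 1, 72]; container = {'data': [1, 8, 1, 72]}
`print(outer)` → prints [1, 8, 1, 72]

Answer: [1, 8, 1, 72]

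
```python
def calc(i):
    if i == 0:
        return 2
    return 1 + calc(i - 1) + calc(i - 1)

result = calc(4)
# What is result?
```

calc(i) = 1 + 2·calc(i-1), calc(0)=2. Closed form: (2+1)·2^4 - 1 = 47.

Answer: 47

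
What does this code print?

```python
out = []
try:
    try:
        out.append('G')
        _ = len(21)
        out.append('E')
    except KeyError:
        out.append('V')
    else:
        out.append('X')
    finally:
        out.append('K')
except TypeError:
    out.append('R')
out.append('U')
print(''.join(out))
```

Execution trace: 'G' (try body) → 'K' (finally) → 'R' (outer except TypeError) → 'U' (after the try/except). Output: GKRU

Answer: GKRU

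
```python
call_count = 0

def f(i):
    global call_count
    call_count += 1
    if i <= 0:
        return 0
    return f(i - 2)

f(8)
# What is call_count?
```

Linear recursion stepping by 2: 5 calls from i=8 down to ≤0.

Answer: 5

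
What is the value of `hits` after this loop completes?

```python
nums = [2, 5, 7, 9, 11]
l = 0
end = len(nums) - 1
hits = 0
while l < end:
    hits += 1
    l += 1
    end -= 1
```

Iterations until pointers meet (list length 5)
`hits` takes the values: 0 → 1 → 2

Answer: 2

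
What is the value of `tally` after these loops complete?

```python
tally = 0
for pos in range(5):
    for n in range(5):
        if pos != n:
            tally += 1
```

5² - 5 (exclude diagonal)
`tally` takes the values: 0 → 1 → 2 → 3 → 4 → 5 → 6 → 7 → 8 → 9 → 10 → 11 → 12 → 13 → 14 → 15 → 16 → 17 → 18 → 19 → 20

Answer: 20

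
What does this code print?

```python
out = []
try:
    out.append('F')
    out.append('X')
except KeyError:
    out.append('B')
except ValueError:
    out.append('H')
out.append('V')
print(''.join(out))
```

Execution trace: 'F' (try body) → 'X' (try body, no exception) → 'V' (after the try/except). Output: FXV

Answer: FXV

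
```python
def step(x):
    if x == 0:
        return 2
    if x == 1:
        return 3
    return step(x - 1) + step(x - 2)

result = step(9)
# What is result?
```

Build up from base cases: step(0)=2, step(1)=3, step(2)=5, step(3)=8, step(4)=13, step(5)=21, step(6)=34, ..., step(9)=144

Answer: 144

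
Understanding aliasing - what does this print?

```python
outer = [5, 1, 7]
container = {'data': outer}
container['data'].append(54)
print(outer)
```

Key concept: dict holds reference to list.
Step by step:
`outer = [5, 1, 7]` → outer = [5, 1, 7]
`container = {'data': outer}` → container = {'data': [5, 1, 7]}
`container['data'].append(54)` → outer = [5, 1, 7, 54]; container = {'data': [5, 1, 7, 54]}
`print(outer)` → prints [5, 1, 7, 54]

Answer: [5, 1, 7, 54]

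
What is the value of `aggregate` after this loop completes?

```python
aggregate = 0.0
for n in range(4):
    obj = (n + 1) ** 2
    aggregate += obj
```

Sum of squared losses 1² + 2² + ... + 4²
`aggregate` takes the values: 0.0 → 1.0 → 5.0 → 14.0 → 30.0

Answer: 30.0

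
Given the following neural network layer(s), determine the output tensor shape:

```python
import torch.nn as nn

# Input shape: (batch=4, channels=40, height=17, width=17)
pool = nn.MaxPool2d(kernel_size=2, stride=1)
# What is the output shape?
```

Input: (4, 40, 17, 17) -> Output: (4, 40, 16, 16)

Answer: (4, 40, 16, 16)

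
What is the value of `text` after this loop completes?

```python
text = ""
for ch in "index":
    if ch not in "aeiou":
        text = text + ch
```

Remove vowels from 'index'
`text` takes the values: "" → "n" → "nd" → "ndx"

Answer: "ndx"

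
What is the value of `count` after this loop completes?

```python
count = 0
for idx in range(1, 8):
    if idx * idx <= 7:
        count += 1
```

Count numbers where idx² ≤ 7
`count` takes the values: 0 → 1 → 2

Answer: 2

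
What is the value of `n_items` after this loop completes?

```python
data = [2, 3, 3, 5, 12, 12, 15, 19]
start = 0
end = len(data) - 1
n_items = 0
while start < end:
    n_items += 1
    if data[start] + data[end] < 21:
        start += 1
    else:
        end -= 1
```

Steps to find pair summing to 21
`n_items` takes the values: 0 → 1 → 2 → 3 → 4 → 5 → 6 → 7

Answer: 7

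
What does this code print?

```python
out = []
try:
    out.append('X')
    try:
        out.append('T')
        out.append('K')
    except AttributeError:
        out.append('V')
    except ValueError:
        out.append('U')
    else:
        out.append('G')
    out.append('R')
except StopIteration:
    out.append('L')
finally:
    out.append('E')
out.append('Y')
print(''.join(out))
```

Execution trace: 'X' (try body) → 'T' (inner try body) → 'K' (inner try body, no exception) → 'G' (inner else) → 'R' (try body, no exception) → 'E' (finally) → 'Y' (after the try/except). Output: XTKGREY

Answer: XTKGREY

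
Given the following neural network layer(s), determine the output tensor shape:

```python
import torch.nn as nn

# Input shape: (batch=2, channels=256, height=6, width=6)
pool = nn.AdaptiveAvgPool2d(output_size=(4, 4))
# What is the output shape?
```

Input: (2, 256, 6, 6) -> Output: (2, 256, 4, 4)

Answer: (2, 256, 4, 4)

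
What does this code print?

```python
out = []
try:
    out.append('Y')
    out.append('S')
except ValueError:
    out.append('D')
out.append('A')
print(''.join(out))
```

Execution trace: 'Y' (try body) → 'S' (try body, no exception) → 'A' (after the try/except). Output: YSA

Answer: YSA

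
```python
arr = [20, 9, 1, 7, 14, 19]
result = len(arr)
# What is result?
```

Trace:
`arr = [20, 9, 1, 7, 14, 19]` → arr = [20, 9, 1, 7, 14, 19]
`result = len(arr)` → result = 6
So result = 6

Answer: 6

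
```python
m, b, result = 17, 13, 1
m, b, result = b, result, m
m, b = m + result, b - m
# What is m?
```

Trace:
`m, b, result = 17, 13, 1` → m = 17; b = 13; result = 1
`m, b, result = b, result, m` → m = 13; b = 1; result = 17
`m, b = m + result, b - m` → m = 30; b = -12
So m = 30

Answer: 30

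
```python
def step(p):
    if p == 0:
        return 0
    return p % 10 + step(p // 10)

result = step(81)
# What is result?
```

Sum of digits of 81: 1 + 8 = 9

Answer: 9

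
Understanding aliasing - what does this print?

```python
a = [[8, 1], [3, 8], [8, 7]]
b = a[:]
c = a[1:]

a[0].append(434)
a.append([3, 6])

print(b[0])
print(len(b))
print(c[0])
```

Key concept: slice with nested mutation.
Step by step:
`a = [[8, 1], [3, 8], [8, 7]]` → a = [[8, 1], [3, 8], [8, 7]]
`b = a[:]` → b = [[8, 1], [3, 8], [8, 7]]
`c = a[1:]` → c = [[3, 8], [8, 7]]
`a[0].append(434)` → a = [[8, 1, 434], [3, 8], [8, 7]]; b = [[8, 1, 434], [3, 8], [8, 7]]
`a.append([3, 6])` → a = [[8, 1, 434], [3, 8], [8, 7], [3, 6]]
`print(b[0])` → prints [8, 1, 434]
`print(len(b))` → prints 3
`print(c[0])` → prints [3, 8]

Answer:
[8, 1, 434]
3
[3, 8]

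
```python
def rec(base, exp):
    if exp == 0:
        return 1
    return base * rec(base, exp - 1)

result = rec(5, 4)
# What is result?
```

rec(5, 4) = 5 * 5 * 5 * 5 = 625

Answer: 625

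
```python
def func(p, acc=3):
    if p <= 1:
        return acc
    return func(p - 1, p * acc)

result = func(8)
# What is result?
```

Accumulator trace (n, acc): (8, 3) -> (7, 24) -> (6, 168) -> (5, 1008) -> (4, 5040) -> (3, 20160) -> (2, 60480) -> (1, 120960) -> return 120960

Answer: 120960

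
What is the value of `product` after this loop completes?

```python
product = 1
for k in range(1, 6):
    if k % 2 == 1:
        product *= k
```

Product of odd numbers 1 to 5
`product` takes the values: 1 → 3 → 15

Answer: 15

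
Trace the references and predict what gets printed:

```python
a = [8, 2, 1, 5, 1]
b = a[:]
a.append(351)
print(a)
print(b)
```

Key concept: slice [:] creates copy.
Step by step:
`a = [8, 2, 1, 5, 1]` → a = [8, 2, 1, 5, 1]
`b = a[:]` → b = [8, 2, 1, 5, 1]
`a.append(351)` → a = [8, 2, 1, 5, 1, 351]
`print(a)` → prints [8, 2, 1, 5, 1, 351]
`print(b)` → prints [8, 2, 1, 5, 1]

Answer:
[8, 2, 1, 5, 1, 351]
[8, 2, 1, 5, 1]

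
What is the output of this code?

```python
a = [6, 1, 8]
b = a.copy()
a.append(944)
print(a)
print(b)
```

Key concept: list.copy() creates independent copy.
Step by step:
`a = [6, 1, 8]` → a = [6, 1, 8]
`b = a.copy()` → b = [6, 1, 8]
`a.append(944)` → a = [6, 1, 8, 944]
`print(a)` → prints [6, 1, 8, 944]
`print(b)` → prints [6, 1, 8]

Answer:
[6, 1, 8, 944]
[6, 1, 8]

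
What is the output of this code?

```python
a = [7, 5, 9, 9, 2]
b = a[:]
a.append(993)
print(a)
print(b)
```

Key concept: slice [:] creates copy.
Step by step:
`a = [7, 5, 9, 9, 2]` → a = [7, 5, 9, 9, 2]
`b = a[:]` → b = [7, 5, 9, 9, 2]
`a.append(993)` → a = [7, 5, 9, 9, 2, 993]
`print(a)` → prints [7, 5, 9, 9, 2, 993]
`print(b)` → prints [7, 5, 9, 9, 2]

Answer:
[7, 5, 9, 9, 2, 993]
[7, 5, 9, 9, 2]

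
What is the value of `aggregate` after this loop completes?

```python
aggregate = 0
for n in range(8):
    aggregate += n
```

Sum of 0 to 7 = 28
`aggregate` takes the values: 0 → 1 → 3 → 6 → 10 → 15 → 21 → 28

Answer: 28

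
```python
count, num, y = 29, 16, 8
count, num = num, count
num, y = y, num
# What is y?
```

Trace:
`count, num, y = 29, 16, 8` → count = 29; num = 16; y = 8
`count, num = num, count` → count = 16; num = 29
`num, y = y, num` → num = 8; y = 29
So y = 29

Answer: 29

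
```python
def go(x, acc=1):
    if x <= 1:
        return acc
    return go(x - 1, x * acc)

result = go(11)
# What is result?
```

Accumulator trace (n, acc): (11, 1) -> (10, 11) -> (9, 110) -> (8, 990) -> (7, 7920) -> (6, 55440) -> (5, 332640) -> (4, 1663200) -> (3, 6652800) -> (2, 19958400) -> (1, 39916800) -> return 39916800

Answer: 39916800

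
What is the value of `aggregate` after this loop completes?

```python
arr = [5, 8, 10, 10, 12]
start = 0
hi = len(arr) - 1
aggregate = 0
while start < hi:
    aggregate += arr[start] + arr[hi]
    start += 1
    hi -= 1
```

Sum of pairs from ends
`aggregate` takes the values: 0 → 17 → 35

Answer: 35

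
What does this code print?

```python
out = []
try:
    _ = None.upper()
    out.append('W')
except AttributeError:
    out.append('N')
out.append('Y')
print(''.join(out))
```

Execution trace: 'N' (except AttributeError) → 'Y' (after the try/except). Output: NY

Answer: NY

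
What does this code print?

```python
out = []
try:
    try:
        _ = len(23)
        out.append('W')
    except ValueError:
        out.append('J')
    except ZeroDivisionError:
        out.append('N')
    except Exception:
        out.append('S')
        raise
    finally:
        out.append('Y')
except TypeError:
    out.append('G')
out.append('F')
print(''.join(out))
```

Execution trace: 'S' (inner except Exception) → 'Y' (inner finally) → 'G' (outer except TypeError) → 'F' (after the try/except). Output: SYGF

Answer: SYGF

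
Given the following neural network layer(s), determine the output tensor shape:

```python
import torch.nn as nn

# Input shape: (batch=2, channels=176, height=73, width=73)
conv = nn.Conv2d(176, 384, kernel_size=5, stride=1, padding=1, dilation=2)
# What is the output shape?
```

Input: (2, 176, 73, 73) -> Output: (2, 384, 67, 67)

Answer: (2, 384, 67, 67)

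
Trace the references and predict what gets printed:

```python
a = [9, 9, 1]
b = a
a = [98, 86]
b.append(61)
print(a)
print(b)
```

Key concept: rebinding vs mutation: a is rebound to a new list, b still points at the original.
Step by step:
`a = [9, 9, 1]` → a = [9, 9, 1]
`b = a` → b = [9, 9, 1] (same object as a)
`a = [98, 86]` → a = [98, 86]
`b.append(61)` → b = [9, 9, 1, 61]
`print(a)` → prints [98, 86]
`print(b)` → prints [9, 9, 1, 61]

Answer:
[98, 86]
[9, 9, 1, 61]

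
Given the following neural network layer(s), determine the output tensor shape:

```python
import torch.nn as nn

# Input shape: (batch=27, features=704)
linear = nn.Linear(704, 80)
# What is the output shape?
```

Input: (27, 704) -> Output: (27, 80)

Answer: (27, 80)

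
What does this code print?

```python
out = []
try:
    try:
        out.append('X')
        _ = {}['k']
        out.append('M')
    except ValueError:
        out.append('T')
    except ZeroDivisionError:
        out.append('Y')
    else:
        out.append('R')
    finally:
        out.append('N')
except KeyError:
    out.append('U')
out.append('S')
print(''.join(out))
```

Execution trace: 'X' (try body) → 'N' (finally) → 'U' (outer except KeyError) → 'S' (after the try/except). Output: XNUS

Answer: XNUS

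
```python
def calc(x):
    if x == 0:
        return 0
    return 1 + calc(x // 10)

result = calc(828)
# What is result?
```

Count of digits of 828: 3

Answer: 3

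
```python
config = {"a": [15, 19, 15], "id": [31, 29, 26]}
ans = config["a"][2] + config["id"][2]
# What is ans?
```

Trace:
`config = {"a": [15, 19, 15], "id": [31, 29, 26]}` → config = {'a': [15, 19, 15], 'id': [31, 29, 26]}
`ans = config["a"][2] + config["id"][2]` → ans = 41
So ans = 41

Answer: 41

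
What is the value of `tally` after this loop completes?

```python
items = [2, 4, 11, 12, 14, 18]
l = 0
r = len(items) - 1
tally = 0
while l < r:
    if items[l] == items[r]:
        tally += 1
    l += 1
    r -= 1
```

Count matching pairs from ends
`tally` takes the values: 0

Answer: 0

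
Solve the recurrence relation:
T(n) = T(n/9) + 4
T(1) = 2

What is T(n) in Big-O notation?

Each step divides n by 9 and adds 4. After log_9(n) steps we reach T(1)=2. So T(n) = 4·log_9(n) + 2 = O(log n).

Answer: O(log n)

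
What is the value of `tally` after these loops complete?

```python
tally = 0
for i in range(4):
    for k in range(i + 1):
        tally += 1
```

Triangle: 1 + 2 + ... + 4
`tally` takes the values: 0 → 1 → 2 → 3 → 4 → 5 → 6 → 7 → 8 → 9 → 10

Answer: 10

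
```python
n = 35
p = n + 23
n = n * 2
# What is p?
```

Trace:
`n = 35` → n = 35
`p = n + 23` → p = 58
`n = n * 2` → n = 70
So p = 58

Answer: 58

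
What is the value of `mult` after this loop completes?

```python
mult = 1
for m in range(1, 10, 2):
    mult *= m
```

Product of 1, 3, 5, ... up to 9
`mult` takes the values: 1 → 3 → 15 → 105 → 945

Answer: 945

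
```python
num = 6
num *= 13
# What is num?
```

Trace:
`num = 6` → num = 6
`num *= 13` → num = 78
So num = 78

Answer: 78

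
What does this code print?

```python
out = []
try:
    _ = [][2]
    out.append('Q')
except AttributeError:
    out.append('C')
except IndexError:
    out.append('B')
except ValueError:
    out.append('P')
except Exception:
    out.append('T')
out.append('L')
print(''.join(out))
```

Execution trace: 'B' (except IndexError) → 'L' (after the try/except). Output: BL

Answer: BL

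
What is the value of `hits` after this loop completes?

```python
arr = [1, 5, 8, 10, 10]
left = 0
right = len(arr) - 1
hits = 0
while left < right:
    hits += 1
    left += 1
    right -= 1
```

Iterations until pointers meet (list length 5)
`hits` takes the values: 0 → 1 → 2

Answer: 2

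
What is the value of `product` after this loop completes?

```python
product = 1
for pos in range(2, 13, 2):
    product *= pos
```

Product of even numbers 2 to 12
`product` takes the values: 1 → 2 → 8 → 48 → 384 → 3840 → 46080

Answer: 46080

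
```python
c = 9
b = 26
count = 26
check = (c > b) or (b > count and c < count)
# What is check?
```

Trace:
`c = 9` → c = 9
`b = 26` → b = 26
`count = 26` → count = 26
`check = (c > b) or (b > count and c < count)` → check = False
So check = False

Answer: False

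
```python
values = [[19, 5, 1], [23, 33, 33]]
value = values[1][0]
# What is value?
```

Trace:
`values = [[19, 5, 1], [23, 33, 33]]` → values = [[19, 5, 1], [23, 33, 33]]
`value = values[1][0]` → value = 23
So value = 23

Answer: 23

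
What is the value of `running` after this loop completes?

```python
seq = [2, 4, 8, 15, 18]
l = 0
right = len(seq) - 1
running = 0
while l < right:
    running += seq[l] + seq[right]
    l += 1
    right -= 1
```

Sum of pairs from ends
`running` takes the values: 0 → 20 → 39

Answer: 39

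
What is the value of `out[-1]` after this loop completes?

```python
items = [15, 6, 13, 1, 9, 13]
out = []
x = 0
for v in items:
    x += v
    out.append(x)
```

Cumulative sum ends at 57
`out` takes the values: [] → [15] → [15, 21] → [15, 21, 34] → [15, 21, 34, 35] → [15, 21, 34, 35, 44] → [15, 21, 34, 35, 44, 57]
So `out[-1]` = 57

Answer: 57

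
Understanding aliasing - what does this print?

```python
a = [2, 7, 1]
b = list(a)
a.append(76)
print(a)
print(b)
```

Key concept: list() constructor creates copy.
Step by step:
`a = [2, 7, 1]` → a = [2, 7, 1]
`b = list(a)` → b = [2, 7, 1]
`a.append(76)` → a = [2, 7, 1, 76]
`print(a)` → prints [2, 7, 1, 76]
`print(b)` → prints [2, 7, 1]

Answer:
[2, 7, 1, 76]
[2, 7, 1]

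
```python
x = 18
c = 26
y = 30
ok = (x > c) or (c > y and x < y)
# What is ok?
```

Trace:
`x = 18` → x = 18
`c = 26` → c = 26
`y = 30` → y = 30
`ok = (x > c) or (c > y and x < y)` → ok = False
So ok = False

Answer: False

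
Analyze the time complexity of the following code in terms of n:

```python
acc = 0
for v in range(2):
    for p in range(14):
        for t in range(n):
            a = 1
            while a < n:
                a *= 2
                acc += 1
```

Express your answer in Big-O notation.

Each loop level contributes: 1 × 1 × n × log n. Multiplying the contributions gives O(n log n).

Answer: O(n log n)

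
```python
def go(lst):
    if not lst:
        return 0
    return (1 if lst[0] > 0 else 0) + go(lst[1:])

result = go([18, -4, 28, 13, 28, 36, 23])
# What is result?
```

Count of positive elements in [18, -4, 28, 13, 28, 36, 23] = 6

Answer: 6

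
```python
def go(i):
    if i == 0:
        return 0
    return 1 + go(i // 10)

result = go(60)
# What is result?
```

Count of digits of 60: 2

Answer: 2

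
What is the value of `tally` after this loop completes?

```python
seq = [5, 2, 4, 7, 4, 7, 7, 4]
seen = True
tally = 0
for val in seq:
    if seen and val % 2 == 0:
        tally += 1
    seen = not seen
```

Count even values at even positions
`tally` takes the values: 0 → 1 → 2

Answer: 2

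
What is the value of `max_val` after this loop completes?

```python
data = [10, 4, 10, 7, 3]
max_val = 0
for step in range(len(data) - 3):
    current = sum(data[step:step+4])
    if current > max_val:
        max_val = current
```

Max sum of 4-element window in [10, 4, 10, 7, 3]
`max_val` takes the values: 0 → 31

Answer: 31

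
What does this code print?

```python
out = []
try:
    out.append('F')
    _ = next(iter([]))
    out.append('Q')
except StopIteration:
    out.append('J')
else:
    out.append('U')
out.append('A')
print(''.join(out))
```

Execution trace: 'F' (try body) → 'J' (except StopIteration) → 'A' (after the try/except). Output: FJA

Answer: FJA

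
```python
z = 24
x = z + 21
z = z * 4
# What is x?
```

Trace:
`z = 24` → z = 24
`x = z + 21` → x = 45
`z = z * 4` → z = 96
So x = 45

Answer: 45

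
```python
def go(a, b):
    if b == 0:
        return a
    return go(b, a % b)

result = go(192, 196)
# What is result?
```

go(192, 196) -> go(196, 192) -> go(192, 4) -> go(4, 0) -> 4

Answer: 4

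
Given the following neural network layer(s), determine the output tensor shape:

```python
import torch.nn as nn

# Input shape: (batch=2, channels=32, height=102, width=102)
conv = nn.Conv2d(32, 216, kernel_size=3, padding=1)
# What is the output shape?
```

Input: (2, 32, 102, 102) -> Output: (2, 216, 102, 102)

Answer: (2, 216, 102, 102)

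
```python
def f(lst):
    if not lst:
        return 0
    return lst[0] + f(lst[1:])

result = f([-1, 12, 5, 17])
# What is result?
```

(-1) + 12 + 5 + 17 + 0 = 33

Answer: 33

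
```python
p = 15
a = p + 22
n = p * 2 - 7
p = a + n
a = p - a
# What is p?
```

Trace:
`p = 15` → p = 15
`a = p + 22` → a = 37
`n = p * 2 - 7` → n = 23
`p = a + n` → p = 60
`a = p - a` → a = 23
So p = 60

Answer: 60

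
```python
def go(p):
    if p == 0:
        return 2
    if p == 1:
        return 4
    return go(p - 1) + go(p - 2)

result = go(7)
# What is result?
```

Build up from base cases: go(0)=2, go(1)=4, go(2)=6, go(3)=10, go(4)=16, go(5)=26, go(6)=42, ..., go(7)=68

Answer: 68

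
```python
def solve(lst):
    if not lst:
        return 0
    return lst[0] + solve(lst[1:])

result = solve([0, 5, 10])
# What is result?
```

0 + 5 + 10 + 0 = 15

Answer: 15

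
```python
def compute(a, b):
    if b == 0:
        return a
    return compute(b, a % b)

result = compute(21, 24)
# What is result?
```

compute(21, 24) -> compute(24, 21) -> compute(21, 3) -> compute(3, 0) -> 3

Answer: 3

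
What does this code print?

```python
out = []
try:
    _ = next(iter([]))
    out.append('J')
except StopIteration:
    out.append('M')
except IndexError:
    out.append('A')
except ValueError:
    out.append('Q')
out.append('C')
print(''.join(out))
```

Execution trace: 'M' (except StopIteration) → 'C' (after the try/except). Output: MC

Answer: MC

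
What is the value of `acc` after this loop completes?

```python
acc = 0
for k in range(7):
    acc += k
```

Sum of 0 to 6 = 21
`acc` takes the values: 0 → 1 → 3 → 6 → 10 → 15 → 21

Answer: 21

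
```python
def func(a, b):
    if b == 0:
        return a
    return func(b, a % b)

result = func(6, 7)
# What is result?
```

func(6, 7) -> func(7, 6) -> func(6, 1) -> func(1, 0) -> 1

Answer: 1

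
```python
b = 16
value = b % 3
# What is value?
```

Trace:
`b = 16` → b = 16
`value = b % 3` → value = 1
So value = 1

Answer: 1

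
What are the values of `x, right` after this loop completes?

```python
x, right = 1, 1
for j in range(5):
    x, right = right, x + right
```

Fibonacci: after 5 iterations
`x, right` takes the values: (1, 1) → (1, 2) → (2, 3) → (3, 5) → (5, 8) → (8, 13)

Answer: 8, 13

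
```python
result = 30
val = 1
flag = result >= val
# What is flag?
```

Trace:
`result = 30` → result = 30
`val = 1` → val = 1
`flag = result >= val` → flag = True
So flag = True

Answer: True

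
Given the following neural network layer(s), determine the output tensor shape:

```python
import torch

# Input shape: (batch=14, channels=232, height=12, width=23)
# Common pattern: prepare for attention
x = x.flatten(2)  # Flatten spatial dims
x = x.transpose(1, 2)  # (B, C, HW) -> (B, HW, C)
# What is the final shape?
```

Input: (14, 232, 12, 23) -> after flatten(2): (14, 232, 276) -> Output: (14, 276, 232)

Answer: (14, 276, 232)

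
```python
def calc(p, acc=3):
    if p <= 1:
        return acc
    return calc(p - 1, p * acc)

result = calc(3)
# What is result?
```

Accumulator trace (n, acc): (3, 3) -> (2, 9) -> (1, 18) -> return 18

Answer: 18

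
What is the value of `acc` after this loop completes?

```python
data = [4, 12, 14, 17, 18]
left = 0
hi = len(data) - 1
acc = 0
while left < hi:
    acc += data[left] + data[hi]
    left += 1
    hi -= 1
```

Sum of pairs from ends
`acc` takes the values: 0 → 22 → 51

Answer: 51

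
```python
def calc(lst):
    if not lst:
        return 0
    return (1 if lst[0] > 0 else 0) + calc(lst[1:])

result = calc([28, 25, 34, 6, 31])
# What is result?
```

Count of positive elements in [28, 25, 34, 6, 31] = 5

Answer: 5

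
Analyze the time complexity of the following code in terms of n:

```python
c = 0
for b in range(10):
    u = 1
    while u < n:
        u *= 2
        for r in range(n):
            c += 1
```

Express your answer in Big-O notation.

Each loop level contributes: 1 × log n × n. Multiplying the contributions gives O(n log n).

Answer: O(n log n)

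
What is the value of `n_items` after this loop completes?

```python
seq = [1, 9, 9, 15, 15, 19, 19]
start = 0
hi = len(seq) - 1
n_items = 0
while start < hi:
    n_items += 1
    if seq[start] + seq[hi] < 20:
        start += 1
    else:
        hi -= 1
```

Steps to find pair summing to 20
`n_items` takes the values: 0 → 1 → 2 → 3 → 4 → 5 → 6

Answer: 6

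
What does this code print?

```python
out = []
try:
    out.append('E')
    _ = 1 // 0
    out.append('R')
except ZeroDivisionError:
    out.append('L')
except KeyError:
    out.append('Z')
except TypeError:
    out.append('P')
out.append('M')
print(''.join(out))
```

Execution trace: 'E' (try body) → 'L' (except ZeroDivisionError) → 'M' (after the try/except). Output: ELM

Answer: ELM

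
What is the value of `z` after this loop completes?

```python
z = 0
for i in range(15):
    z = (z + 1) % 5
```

Increment mod 5, 15 times = 0
`z` takes the values: 0 → 1 → 2 → 3 → 4 → 0 → 1 → 2 → 3 → 4 → 0 → 1 → 2 → 3 → 4 → 0

Answer: 0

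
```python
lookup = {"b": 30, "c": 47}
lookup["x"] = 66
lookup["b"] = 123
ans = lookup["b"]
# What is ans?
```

Trace:
`lookup = {"b": 30, "c": 47}` → lookup = {'b': 30, 'c': 47}
`lookup["x"] = 66` → lookup = {'b': 30, 'c': 47, 'x': 66}
`lookup["b"] = 123` → lookup = {'b': 123, 'c': 47, 'x': 66}
`ans = lookup["b"]` → ans = 123
So ans = 123

Answer: 123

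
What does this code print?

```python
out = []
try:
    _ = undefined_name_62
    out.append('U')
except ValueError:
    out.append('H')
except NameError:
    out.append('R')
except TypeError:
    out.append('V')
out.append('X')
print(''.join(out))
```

Execution trace: 'R' (except NameError) → 'X' (after the try/except). Output: RX

Answer: RX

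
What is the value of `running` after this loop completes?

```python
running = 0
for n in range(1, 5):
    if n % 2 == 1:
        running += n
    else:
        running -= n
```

Add odd, subtract even
`running` takes the values: 0 → 1 → -1 → 2 → -2

Answer: -2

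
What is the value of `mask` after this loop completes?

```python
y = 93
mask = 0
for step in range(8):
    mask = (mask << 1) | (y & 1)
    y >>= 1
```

Reverse lowest 8 bits of 93
`mask` takes the values: 0 → 1 → 2 → 5 → 11 → 23 → 46 → 93 → 186

Answer: 186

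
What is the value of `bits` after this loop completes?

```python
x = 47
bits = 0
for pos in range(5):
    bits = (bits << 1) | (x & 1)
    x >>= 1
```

Reverse lowest 5 bits of 47
`bits` takes the values: 0 → 1 → 3 → 7 → 15 → 30

Answer: 30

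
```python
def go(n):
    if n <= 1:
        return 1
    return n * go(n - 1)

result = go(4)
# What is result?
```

go(4) = 4 * 3 * 2 * 1 = 24

Answer: 24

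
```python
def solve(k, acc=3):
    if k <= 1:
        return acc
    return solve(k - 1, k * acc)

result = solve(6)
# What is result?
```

Accumulator trace (n, acc): (6, 3) -> (5, 18) -> (4, 90) -> (3, 360) -> (2, 1080) -> (1, 2160) -> return 2160

Answer: 2160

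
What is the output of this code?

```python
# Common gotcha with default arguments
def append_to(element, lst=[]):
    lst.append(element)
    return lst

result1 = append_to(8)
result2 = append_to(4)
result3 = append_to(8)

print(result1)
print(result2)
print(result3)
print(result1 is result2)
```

Key concept: mutable default argument gotcha.
Step by step:
`result1 = append_to(8)` → result1 = [8]
`result2 = append_to(4)` → result1 = [8, 4] (same object as result2); result2 = [8, 4] (same object as result1)
`result3 = append_to(8)` → result1 = [8, 4, 8] (same object as result2, result3); result2 = [8, 4, 8] (same object as result1, result3); result3 = [8, 4, 8] (same object as result1, result2)
`print(result1)` → prints [8, 4, 8]
`print(result2)` → prints [8, 4, 8]
`print(result3)` → prints [8, 4, 8]
`print(result1 is result2)` → prints True

Answer:
[8, 4, 8]
[8, 4, 8]
[8, 4, 8]
True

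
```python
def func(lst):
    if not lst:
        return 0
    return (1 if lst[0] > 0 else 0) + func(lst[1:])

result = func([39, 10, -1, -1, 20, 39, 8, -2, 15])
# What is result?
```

Count of positive elements in [39, 10, -1, -1, 20, 39, 8, -2, 15] = 6

Answer: 6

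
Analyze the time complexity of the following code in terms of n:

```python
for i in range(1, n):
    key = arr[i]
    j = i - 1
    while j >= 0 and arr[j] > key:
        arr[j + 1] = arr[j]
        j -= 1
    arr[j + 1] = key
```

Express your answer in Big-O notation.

This is Insertion sort. Time complexity: O(n²).

Answer: O(n²)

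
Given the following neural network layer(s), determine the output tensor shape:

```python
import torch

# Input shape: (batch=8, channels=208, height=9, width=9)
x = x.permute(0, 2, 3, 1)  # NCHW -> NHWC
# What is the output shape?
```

Input: (8, 208, 9, 9) -> Output: (8, 9, 9, 208)

Answer: (8, 9, 9, 208)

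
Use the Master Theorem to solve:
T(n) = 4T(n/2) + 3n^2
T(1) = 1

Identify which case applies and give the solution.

a=4, b=2, f(n)=3n^2. log_2(4) = 2. Since c=2 = 2, Case 2 applies: T(n) = Θ(n^log_b(a) · log n) = O(n^2 log n).

Answer: O(n^2 log n) - Case 2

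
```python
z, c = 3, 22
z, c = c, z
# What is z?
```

Trace:
`z, c = 3, 22` → z = 3; c = 22
`z, c = c, z` → z = 22; c = 3
So z = 22

Answer: 22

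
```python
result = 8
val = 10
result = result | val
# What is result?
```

Trace:
`result = 8` → result = 8
`val = 10` → val = 10
`result = result | val` → result = 10
So result = 10

Answer: 10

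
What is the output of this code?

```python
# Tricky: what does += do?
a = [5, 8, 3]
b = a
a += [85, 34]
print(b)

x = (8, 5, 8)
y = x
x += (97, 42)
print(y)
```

Key concept: += behavior differs for mutable vs immutable.
Step by step:
`a = [5, 8, 3]` → a = [5, 8, 3]
`b = a` → b = [5, 8, 3] (same object as a)
`a += [85, 34]` → a = [5, 8, 3, 85, 34] (same object as b); b = [5, 8, 3, 85, 34] (same object as a)
`print(b)` → prints [5, 8, 3, 85, 34]
`x = (8, 5, 8)` → x = (8, 5, 8)
`y = x` → y = (8, 5, 8)
`x += (97, 42)` → x = (8, 5, 8, 97, 42)
`print(y)` → prints (8, 5, 8)

Answer:
[5, 8, 3, 85, 34]
(8, 5, 8)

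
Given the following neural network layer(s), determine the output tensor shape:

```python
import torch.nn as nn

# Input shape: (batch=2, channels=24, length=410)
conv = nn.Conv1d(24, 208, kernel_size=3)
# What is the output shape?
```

Input: (2, 24, 410) -> Output: (2, 208, 408)

Answer: (2, 208, 408)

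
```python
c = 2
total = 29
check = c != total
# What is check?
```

Trace:
`c = 2` → c = 2
`total = 29` → total = 29
`check = c != total` → check = True
So check = True

Answer: True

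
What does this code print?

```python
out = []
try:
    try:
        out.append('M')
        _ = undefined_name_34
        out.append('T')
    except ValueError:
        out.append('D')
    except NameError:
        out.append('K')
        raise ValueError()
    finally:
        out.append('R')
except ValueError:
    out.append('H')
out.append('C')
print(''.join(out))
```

Execution trace: 'M' (try body) → 'K' (except NameError) → 'R' (finally) → 'H' (outer except ValueError) → 'C' (after the try/except). Output: MKRHC

Answer: MKRHC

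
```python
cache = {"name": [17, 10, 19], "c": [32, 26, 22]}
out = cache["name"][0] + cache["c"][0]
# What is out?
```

Trace:
`cache = {"name": [17, 10, 19], "c": [32, 26, 22]}` → cache = {'name': [17, 10, 19], 'c': [32, 26, 22]}
`out = cache["name"][0] + cache["c"][0]` → out = 49
So out = 49

Answer: 49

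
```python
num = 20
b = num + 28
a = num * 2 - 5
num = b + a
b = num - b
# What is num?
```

Trace:
`num = 20` → num = 20
`b = num + 28` → b = 48
`a = num * 2 - 5` → a = 35
`num = b + a` → num = 83
`b = num - b` → b = 35
So num = 83

Answer: 83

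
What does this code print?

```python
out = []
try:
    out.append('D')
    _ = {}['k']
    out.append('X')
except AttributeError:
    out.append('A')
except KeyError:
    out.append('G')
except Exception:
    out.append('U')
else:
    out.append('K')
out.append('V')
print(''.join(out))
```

Execution trace: 'D' (try body) → 'G' (except KeyError) → 'V' (after the try/except). Output: DGV

Answer: DGV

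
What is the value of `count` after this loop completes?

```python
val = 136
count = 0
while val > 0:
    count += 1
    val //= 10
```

Count digits by repeated division by 10
`count` takes the values: 0 → 1 → 2 → 3

Answer: 3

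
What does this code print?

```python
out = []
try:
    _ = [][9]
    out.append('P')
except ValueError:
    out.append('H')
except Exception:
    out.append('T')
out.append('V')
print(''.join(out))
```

Execution trace: 'T' (except Exception) → 'V' (after the try/except). Output: TV

Answer: TV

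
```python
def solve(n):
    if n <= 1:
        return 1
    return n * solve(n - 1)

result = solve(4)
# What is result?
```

solve(4) = 4 * 3 * 2 * 1 = 24

Answer: 24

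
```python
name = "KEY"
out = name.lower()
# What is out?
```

Trace:
`name = "KEY"` → name = 'KEY'
`out = name.lower()` → out = 'key'
So out = 'key'

Answer: 'key'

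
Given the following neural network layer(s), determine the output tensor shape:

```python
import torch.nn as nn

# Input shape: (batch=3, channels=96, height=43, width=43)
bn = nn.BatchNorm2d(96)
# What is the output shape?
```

Input: (3, 96, 43, 43) -> Output: (3, 96, 43, 43)

Answer: (3, 96, 43, 43)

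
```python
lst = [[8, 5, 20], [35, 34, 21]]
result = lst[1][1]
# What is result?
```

Trace:
`lst = [[8, 5, 20], [35, 34, 21]]` → lst = [[8, 5, 20], [35, 34, 21]]
`result = lst[1][1]` → result = 34
So result = 34

Answer: 34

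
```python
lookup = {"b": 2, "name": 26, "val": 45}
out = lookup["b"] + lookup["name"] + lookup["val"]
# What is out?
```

Trace:
`lookup = {"b": 2, "name": 26, "val": 45}` → lookup = {'b': 2, 'name': 26, 'val': 45}
`out = lookup["b"] + lookup["name"] + lookup["val"]` → out = 73
So out = 73

Answer: 73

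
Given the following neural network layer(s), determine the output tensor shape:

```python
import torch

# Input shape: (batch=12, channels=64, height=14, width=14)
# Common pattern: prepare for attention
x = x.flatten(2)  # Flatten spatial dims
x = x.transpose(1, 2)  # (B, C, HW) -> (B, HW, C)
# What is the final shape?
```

Input: (12, 64, 14, 14) -> after flatten(2): (12, 64, 196) -> Output: (12, 196, 64)

Answer: (12, 196, 64)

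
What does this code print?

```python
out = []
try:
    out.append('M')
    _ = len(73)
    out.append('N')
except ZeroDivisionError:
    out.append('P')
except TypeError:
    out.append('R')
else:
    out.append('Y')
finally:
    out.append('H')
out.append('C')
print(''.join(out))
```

Execution trace: 'M' (try body) → 'R' (except TypeError) → 'H' (finally) → 'C' (after the try/except). Output: MRHC

Answer: MRHC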